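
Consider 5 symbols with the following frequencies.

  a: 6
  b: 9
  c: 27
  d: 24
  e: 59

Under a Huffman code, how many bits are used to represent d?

Build the tree from the bottom:
combine a(6), b(9) → 15
combine 15, d(24) → 39
combine c(27), 39 → 66
combine e(59), 66 → 125
d's leaf is at depth 3, giving a 3-bit codeword.

3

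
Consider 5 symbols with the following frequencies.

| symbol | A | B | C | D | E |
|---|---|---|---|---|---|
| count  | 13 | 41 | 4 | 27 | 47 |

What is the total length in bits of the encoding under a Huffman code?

278

Greedily combine the two least-frequent nodes:
C(4) + A(13) → 17
17 + D(27) → 44
B(41) + 44 → 85
E(47) + 85 → 132
Each symbol's bit-cost is frequency × depth; summing gives 278 bits (equivalently 17 + 44 + 85 + 132).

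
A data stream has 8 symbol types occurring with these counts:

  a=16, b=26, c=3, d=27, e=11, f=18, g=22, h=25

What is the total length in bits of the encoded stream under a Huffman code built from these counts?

Build the Huffman tree bottom-up:
combine c(3), e(11) → 14
combine 14, a(16) → 30
combine f(18), g(22) → 40
combine h(25), b(26) → 51
combine d(27), 30 → 57
combine 40, 51 → 91
combine 57, 91 → 148
The encoded length is the sum of every internal node's weight: 14 + 30 + 40 + 51 + 57 + 91 + 148 = 431 bits.

431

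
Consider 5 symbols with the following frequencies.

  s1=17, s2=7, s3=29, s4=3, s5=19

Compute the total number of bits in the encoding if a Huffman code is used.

Merge the two smallest weights repeatedly:
merge s4(3) and s2(7): 10
merge 10 and s1(17): 27
merge s5(19) and 27: 46
merge s3(29) and 46: 75
Total encoded bits = sum of merged weights = 10 + 27 + 46 + 75 = 158.

158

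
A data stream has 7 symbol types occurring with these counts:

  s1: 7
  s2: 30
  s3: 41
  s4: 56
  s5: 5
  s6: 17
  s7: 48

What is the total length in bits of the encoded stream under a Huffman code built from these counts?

Merge the two smallest weights repeatedly:
combine s5(5), s1(7) → 12
combine 12, s6(17) → 29
combine 29, s2(30) → 59
combine s3(41), s7(48) → 89
combine s4(56), 59 → 115
combine 89, 115 → 204
The encoded length is the sum of every internal node's weight: 12 + 29 + 59 + 89 + 115 + 204 = 508 bits.

508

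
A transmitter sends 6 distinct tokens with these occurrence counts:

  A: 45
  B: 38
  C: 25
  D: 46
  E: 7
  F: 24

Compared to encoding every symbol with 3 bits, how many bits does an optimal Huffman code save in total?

98

Fixed-length: 3 bits × 185 symbols = 555 bits.
Huffman merges:
E(7) + F(24) → 31
C(25) + 31 → 56
B(38) + A(45) → 83
D(46) + 56 → 102
83 + 102 → 185
Huffman total = 31 + 56 + 83 + 102 + 185 = 457 bits.
Saving = 555 − 457 = 98 bits.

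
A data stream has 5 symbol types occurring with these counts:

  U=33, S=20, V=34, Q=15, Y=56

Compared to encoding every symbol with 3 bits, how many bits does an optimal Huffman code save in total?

123

Fixed-length: 3 bits × 158 symbols = 474 bits.
Huffman merges:
combine Q(15), S(20) → 35
combine U(33), V(34) → 67
combine 35, Y(56) → 91
combine 67, 91 → 158
Huffman total = 35 + 67 + 91 + 158 = 351 bits.
Saving = 474 − 351 = 123 bits.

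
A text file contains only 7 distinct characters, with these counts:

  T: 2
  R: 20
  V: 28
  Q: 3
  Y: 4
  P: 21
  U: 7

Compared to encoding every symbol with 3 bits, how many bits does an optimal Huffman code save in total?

Fixed-length: 3 bits × 85 symbols = 255 bits.
Huffman merges:
combine T(2), Q(3) → 5
combine Y(4), 5 → 9
combine U(7), 9 → 16
combine 16, R(20) → 36
combine P(21), V(28) → 49
combine 36, 49 → 85
Huffman total = 5 + 9 + 16 + 36 + 49 + 85 = 200 bits.
Saving = 255 − 200 = 55 bits.

55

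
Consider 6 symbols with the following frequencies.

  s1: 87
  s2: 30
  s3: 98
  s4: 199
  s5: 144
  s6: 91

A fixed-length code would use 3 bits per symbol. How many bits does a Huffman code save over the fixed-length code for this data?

Fixed-length: 3 bits × 649 symbols = 1947 bits.
Huffman merges:
combine s2(30), s1(87) → 117
combine s6(91), s3(98) → 189
combine 117, s5(144) → 261
combine 189, s4(199) → 388
combine 261, 388 → 649
Huffman total = 117 + 189 + 261 + 388 + 649 = 1604 bits.
Saving = 1947 − 1604 = 343 bits.

343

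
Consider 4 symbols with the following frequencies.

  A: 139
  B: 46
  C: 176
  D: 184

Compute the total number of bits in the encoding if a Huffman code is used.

1090

Greedily combine the two least-frequent nodes:
merge B(46) and A(139): 185
merge C(176) and D(184): 360
merge 185 and 360: 545
Each symbol's bit-cost is frequency × depth; summing gives 1090 bits (equivalently 185 + 360 + 545).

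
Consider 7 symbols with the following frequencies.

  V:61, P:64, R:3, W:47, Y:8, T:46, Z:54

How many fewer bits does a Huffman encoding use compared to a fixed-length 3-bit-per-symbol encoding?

Fixed-length: 3 bits × 283 symbols = 849 bits.
Huffman merges:
R(3) + Y(8) → 11
11 + T(46) → 57
W(47) + Z(54) → 101
57 + V(61) → 118
P(64) + 101 → 165
118 + 165 → 283
Huffman total = 11 + 57 + 101 + 118 + 165 + 283 = 735 bits.
Saving = 849 − 735 = 114 bits.

114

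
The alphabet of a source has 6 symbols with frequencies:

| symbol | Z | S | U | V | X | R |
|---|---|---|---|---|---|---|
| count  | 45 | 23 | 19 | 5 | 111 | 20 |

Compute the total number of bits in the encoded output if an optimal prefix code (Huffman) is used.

Greedily combine the two least-frequent nodes:
combine V(5), U(19) → 24
combine R(20), S(23) → 43
combine 24, 43 → 67
combine Z(45), 67 → 112
combine X(111), 112 → 223
Total encoded bits = sum of merged weights = 24 + 43 + 67 + 112 + 223 = 469.

469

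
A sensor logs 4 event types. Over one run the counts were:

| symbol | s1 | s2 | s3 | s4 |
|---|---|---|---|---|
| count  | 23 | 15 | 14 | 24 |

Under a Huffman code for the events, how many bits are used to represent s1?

2

Build the tree from the bottom:
s3(14) + s2(15) → 29
s1(23) + s4(24) → 47
29 + 47 → 76
s1's leaf is at depth 2, giving a 2-bit codeword.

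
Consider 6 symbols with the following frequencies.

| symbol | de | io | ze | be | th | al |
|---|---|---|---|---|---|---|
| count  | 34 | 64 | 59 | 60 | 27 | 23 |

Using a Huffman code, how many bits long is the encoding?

Greedily combine the two least-frequent nodes:
merge al(23) and th(27): 50
merge de(34) and 50: 84
merge ze(59) and be(60): 119
merge io(64) and 84: 148
merge 119 and 148: 267
The encoded length is the sum of every internal node's weight: 50 + 84 + 119 + 148 + 267 = 668 bits.

668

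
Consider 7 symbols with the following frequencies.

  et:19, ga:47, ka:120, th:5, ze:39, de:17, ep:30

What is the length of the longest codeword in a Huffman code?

5

Merge the two lowest-weight nodes at each step:
merge th(5) and de(17): 22
merge et(19) and 22: 41
merge ep(30) and ze(39): 69
merge 41 and ga(47): 88
merge 69 and 88: 157
merge ka(120) and 157: 277
The rarest symbols sit at the bottom; the longest codeword is 5 bits.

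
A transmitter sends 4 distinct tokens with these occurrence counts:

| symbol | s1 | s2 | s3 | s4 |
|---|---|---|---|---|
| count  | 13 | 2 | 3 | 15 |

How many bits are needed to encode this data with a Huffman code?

Greedily combine the two least-frequent nodes:
s2(2) + s3(3) → 5
5 + s1(13) → 18
s4(15) + 18 → 33
The encoded length is the sum of every internal node's weight: 5 + 18 + 33 = 56 bits.

56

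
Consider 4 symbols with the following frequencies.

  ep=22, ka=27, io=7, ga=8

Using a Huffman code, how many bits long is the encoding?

116

Build the Huffman tree bottom-up:
combine io(7), ga(8) → 15
combine 15, ep(22) → 37
combine ka(27), 37 → 64
Each symbol's bit-cost is frequency × depth; summing gives 116 bits (equivalently 15 + 37 + 64).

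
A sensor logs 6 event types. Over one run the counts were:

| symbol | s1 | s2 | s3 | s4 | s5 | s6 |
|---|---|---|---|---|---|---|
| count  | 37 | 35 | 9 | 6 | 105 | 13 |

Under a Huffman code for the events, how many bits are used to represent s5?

1

Repeatedly merge the two smallest:
s4(6) + s3(9) → 15
s6(13) + 15 → 28
28 + s2(35) → 63
s1(37) + 63 → 100
100 + s5(105) → 205
s5 is a child of the root — depth 1, so its codeword is a single bit.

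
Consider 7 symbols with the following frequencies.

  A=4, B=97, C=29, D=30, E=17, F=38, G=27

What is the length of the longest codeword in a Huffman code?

5

Merge the two lowest-weight nodes at each step:
A(4) + E(17) → 21
21 + G(27) → 48
C(29) + D(30) → 59
F(38) + 48 → 86
59 + 86 → 145
B(97) + 145 → 242
The rarest symbols sit at the bottom; the longest codeword is 5 bits.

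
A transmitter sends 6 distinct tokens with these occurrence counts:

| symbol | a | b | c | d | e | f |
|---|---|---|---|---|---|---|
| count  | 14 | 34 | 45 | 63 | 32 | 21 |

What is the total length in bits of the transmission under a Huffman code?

519

Build the Huffman tree bottom-up:
merge a(14) and f(21): 35
merge e(32) and b(34): 66
merge 35 and c(45): 80
merge d(63) and 66: 129
merge 80 and 129: 209
The encoded length is the sum of every internal node's weight: 35 + 66 + 80 + 129 + 209 = 519 bits.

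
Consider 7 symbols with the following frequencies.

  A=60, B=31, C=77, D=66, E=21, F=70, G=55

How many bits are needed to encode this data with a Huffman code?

Merge the two smallest weights repeatedly:
E(21) + B(31) → 52
52 + G(55) → 107
A(60) + D(66) → 126
F(70) + C(77) → 147
107 + 126 → 233
147 + 233 → 380
Each symbol's bit-cost is frequency × depth; summing gives 1045 bits (equivalently 52 + 107 + 126 + 147 + 233 + 380).

1045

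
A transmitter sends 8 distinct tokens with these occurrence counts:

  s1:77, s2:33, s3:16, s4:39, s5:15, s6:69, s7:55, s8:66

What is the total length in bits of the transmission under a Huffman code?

Greedily combine the two least-frequent nodes:
combine s5(15), s3(16) → 31
combine 31, s2(33) → 64
combine s4(39), s7(55) → 94
combine 64, s8(66) → 130
combine s6(69), s1(77) → 146
combine 94, 130 → 224
combine 146, 224 → 370
Total encoded bits = sum of merged weights = 31 + 64 + 94 + 130 + 146 + 224 + 370 = 1059.

1059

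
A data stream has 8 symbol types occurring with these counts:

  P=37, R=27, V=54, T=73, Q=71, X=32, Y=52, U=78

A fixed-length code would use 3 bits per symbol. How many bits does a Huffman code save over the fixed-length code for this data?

Fixed-length: 3 bits × 424 symbols = 1272 bits.
Huffman merges:
combine R(27), X(32) → 59
combine P(37), Y(52) → 89
combine V(54), 59 → 113
combine Q(71), T(73) → 144
combine U(78), 89 → 167
combine 113, 144 → 257
combine 167, 257 → 424
Huffman total = 59 + 89 + 113 + 144 + 167 + 257 + 424 = 1253 bits.
Saving = 1272 − 1253 = 19 bits.

19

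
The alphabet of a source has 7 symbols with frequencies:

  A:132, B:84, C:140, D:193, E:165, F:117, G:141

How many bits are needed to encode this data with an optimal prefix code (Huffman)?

Build the Huffman tree bottom-up:
merge B(84) and F(117): 201
merge A(132) and C(140): 272
merge G(141) and E(165): 306
merge D(193) and 201: 394
merge 272 and 306: 578
merge 394 and 578: 972
The encoded length is the sum of every internal node's weight: 201 + 272 + 306 + 394 + 578 + 972 = 2723 bits.

2723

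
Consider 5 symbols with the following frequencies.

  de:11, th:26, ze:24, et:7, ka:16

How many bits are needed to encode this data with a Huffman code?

Greedily combine the two least-frequent nodes:
et(7) + de(11) → 18
ka(16) + 18 → 34
ze(24) + th(26) → 50
34 + 50 → 84
The encoded length is the sum of every internal node's weight: 18 + 34 + 50 + 84 = 186 bits.

186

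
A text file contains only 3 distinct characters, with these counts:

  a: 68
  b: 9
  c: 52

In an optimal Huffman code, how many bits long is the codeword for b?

2

Huffman merges, smallest pair first:
b(9) + c(52) → 61
61 + a(68) → 129
The subtree containing b is merged 2 times, so code length = 2.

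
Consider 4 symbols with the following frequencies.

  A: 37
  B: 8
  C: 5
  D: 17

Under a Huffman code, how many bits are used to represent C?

Huffman merges, smallest pair first:
combine C(5), B(8) → 13
combine 13, D(17) → 30
combine 30, A(37) → 67
The subtree containing C is merged 3 times, so code length = 3.

3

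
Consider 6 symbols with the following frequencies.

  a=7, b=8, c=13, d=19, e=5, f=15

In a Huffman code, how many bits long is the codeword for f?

2

Repeatedly merge the two smallest:
merge e(5) and a(7): 12
merge b(8) and 12: 20
merge c(13) and f(15): 28
merge d(19) and 20: 39
merge 28 and 39: 67
The subtree containing f is merged 2 times, so code length = 2.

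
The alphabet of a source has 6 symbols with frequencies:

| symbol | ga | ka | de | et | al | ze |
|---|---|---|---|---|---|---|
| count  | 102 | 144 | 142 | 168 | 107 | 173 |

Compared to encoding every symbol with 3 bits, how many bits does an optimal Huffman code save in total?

341

Fixed-length: 3 bits × 836 symbols = 2508 bits.
Huffman merges:
combine ga(102), al(107) → 209
combine de(142), ka(144) → 286
combine et(168), ze(173) → 341
combine 209, 286 → 495
combine 341, 495 → 836
Huffman total = 209 + 286 + 341 + 495 + 836 = 2167 bits.
Saving = 2508 − 2167 = 341 bits.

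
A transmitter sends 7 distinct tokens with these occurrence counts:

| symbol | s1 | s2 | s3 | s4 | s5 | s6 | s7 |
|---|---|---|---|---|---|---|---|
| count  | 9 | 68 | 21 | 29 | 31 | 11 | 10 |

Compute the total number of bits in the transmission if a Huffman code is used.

450

Merge the two smallest weights repeatedly:
merge s1(9) and s7(10): 19
merge s6(11) and 19: 30
merge s3(21) and s4(29): 50
merge 30 and s5(31): 61
merge 50 and 61: 111
merge s2(68) and 111: 179
The encoded length is the sum of every internal node's weight: 19 + 30 + 50 + 61 + 111 + 179 = 450 bits.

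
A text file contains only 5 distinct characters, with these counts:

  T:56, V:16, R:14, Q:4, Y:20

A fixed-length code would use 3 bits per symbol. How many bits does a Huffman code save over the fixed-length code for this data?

114

Fixed-length: 3 bits × 110 symbols = 330 bits.
Huffman merges:
Q(4) + R(14) → 18
V(16) + 18 → 34
Y(20) + 34 → 54
54 + T(56) → 110
Huffman total = 18 + 34 + 54 + 110 = 216 bits.
Saving = 330 − 216 = 114 bits.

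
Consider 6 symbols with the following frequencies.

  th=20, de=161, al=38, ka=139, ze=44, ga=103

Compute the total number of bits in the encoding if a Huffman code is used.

1170

Greedily combine the two least-frequent nodes:
th(20) + al(38) → 58
ze(44) + 58 → 102
102 + ga(103) → 205
ka(139) + de(161) → 300
205 + 300 → 505
The encoded length is the sum of every internal node's weight: 58 + 102 + 205 + 300 + 505 = 1170 bits.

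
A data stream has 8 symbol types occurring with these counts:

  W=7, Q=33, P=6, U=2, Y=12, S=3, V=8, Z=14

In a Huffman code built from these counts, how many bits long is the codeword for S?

Repeatedly merge the two smallest:
U(2) + S(3) → 5
5 + P(6) → 11
W(7) + V(8) → 15
11 + Y(12) → 23
Z(14) + 15 → 29
23 + 29 → 52
Q(33) + 52 → 85
S sits 5 levels below the root, so its codeword is 5 bits.

5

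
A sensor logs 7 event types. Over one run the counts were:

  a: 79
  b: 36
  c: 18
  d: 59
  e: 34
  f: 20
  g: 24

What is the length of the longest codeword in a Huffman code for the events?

Merge the two lowest-weight nodes at each step:
merge c(18) and f(20): 38
merge g(24) and e(34): 58
merge b(36) and 38: 74
merge 58 and d(59): 117
merge 74 and a(79): 153
merge 117 and 153: 270
The rarest symbols sit at the bottom; the longest codeword is 4 bits.

4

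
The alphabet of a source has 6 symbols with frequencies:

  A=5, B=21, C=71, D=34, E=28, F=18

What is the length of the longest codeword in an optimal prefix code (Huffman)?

Merge the two lowest-weight nodes at each step:
combine A(5), F(18) → 23
combine B(21), 23 → 44
combine E(28), D(34) → 62
combine 44, 62 → 106
combine C(71), 106 → 177
The rarest symbols sit at the bottom; the longest codeword is 4 bits.

4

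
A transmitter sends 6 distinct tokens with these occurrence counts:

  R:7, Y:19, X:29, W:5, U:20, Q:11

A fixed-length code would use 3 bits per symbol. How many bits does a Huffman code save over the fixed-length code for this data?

Fixed-length: 3 bits × 91 symbols = 273 bits.
Huffman merges:
merge W(5) and R(7): 12
merge Q(11) and 12: 23
merge Y(19) and U(20): 39
merge 23 and X(29): 52
merge 39 and 52: 91
Huffman total = 12 + 23 + 39 + 52 + 91 = 217 bits.
Saving = 273 − 217 = 56 bits.

56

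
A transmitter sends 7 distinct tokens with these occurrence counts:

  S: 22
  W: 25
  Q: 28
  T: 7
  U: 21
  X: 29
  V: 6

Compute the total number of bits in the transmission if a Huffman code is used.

Greedily combine the two least-frequent nodes:
combine V(6), T(7) → 13
combine 13, U(21) → 34
combine S(22), W(25) → 47
combine Q(28), X(29) → 57
combine 34, 47 → 81
combine 57, 81 → 138
The encoded length is the sum of every internal node's weight: 13 + 34 + 47 + 57 + 81 + 138 = 370 bits.

370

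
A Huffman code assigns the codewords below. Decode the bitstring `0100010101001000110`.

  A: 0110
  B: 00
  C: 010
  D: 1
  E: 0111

CBDCDBDBA

Read left to right; each codeword is recognised as soon as it completes (prefix code):
  010→C | 00→B | 1→D | 010→C | 1→D | 00→B | 1→D | 00→B | 0110→A
Decoded message: CBDCDBDBA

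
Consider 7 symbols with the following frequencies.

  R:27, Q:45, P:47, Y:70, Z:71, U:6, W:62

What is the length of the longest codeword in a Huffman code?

4

Merge the two lowest-weight nodes at each step:
merge U(6) and R(27): 33
merge 33 and Q(45): 78
merge P(47) and W(62): 109
merge Y(70) and Z(71): 141
merge 78 and 109: 187
merge 141 and 187: 328
The rarest symbols sit at the bottom; the longest codeword is 4 bits.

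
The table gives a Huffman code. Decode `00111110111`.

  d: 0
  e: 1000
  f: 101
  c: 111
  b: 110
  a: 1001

ddcbc

Read left to right; each codeword is recognised as soon as it completes (prefix code):
  0→d | 0→d | 111→c | 110→b | 111→c
Decoded message: ddcbc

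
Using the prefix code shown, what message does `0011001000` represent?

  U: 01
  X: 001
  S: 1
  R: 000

XSXR

Read left to right; each codeword is recognised as soon as it completes (prefix code):
  001→X | 1→S | 001→X | 000→R
Decoded message: XSXR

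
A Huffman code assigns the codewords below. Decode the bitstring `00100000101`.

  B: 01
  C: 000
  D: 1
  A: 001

ACAB

Read left to right; each codeword is recognised as soon as it completes (prefix code):
  001→A | 000→C | 001→A | 01→B
Decoded message: ACAB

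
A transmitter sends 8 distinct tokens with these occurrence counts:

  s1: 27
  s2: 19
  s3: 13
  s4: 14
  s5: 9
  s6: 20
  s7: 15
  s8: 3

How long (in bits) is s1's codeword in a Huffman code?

2

Build the tree from the bottom:
merge s8(3) and s5(9): 12
merge 12 and s3(13): 25
merge s4(14) and s7(15): 29
merge s2(19) and s6(20): 39
merge 25 and s1(27): 52
merge 29 and 39: 68
merge 52 and 68: 120
The subtree containing s1 is merged 2 times, so code length = 2.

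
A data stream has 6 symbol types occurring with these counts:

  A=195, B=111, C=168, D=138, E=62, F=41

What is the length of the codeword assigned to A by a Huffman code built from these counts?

2

Repeatedly merge the two smallest:
merge F(41) and E(62): 103
merge 103 and B(111): 214
merge D(138) and C(168): 306
merge A(195) and 214: 409
merge 306 and 409: 715
A's leaf is at depth 2, giving a 2-bit codeword.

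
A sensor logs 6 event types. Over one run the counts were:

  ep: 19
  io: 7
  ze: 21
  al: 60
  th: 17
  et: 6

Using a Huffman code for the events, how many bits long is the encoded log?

Merge the two smallest weights repeatedly:
merge et(6) and io(7): 13
merge 13 and th(17): 30
merge ep(19) and ze(21): 40
merge 30 and 40: 70
merge al(60) and 70: 130
Total encoded bits = sum of merged weights = 13 + 30 + 40 + 70 + 130 = 283.

283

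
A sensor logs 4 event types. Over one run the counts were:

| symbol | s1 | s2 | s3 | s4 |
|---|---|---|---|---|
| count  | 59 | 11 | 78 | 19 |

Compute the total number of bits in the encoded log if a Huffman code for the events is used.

286

Build the Huffman tree bottom-up:
merge s2(11) and s4(19): 30
merge 30 and s1(59): 89
merge s3(78) and 89: 167
Each symbol's bit-cost is frequency × depth; summing gives 286 bits (equivalently 30 + 89 + 167).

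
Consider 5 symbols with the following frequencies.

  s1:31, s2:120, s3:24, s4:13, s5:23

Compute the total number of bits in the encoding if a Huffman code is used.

Build the Huffman tree bottom-up:
combine s4(13), s5(23) → 36
combine s3(24), s1(31) → 55
combine 36, 55 → 91
combine 91, s2(120) → 211
Total encoded bits = sum of merged weights = 36 + 55 + 91 + 211 = 393.

393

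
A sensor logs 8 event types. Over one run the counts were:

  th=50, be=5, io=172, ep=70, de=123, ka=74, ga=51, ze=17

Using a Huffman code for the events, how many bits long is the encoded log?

1485

Build the Huffman tree bottom-up:
combine be(5), ze(17) → 22
combine 22, th(50) → 72
combine ga(51), ep(70) → 121
combine 72, ka(74) → 146
combine 121, de(123) → 244
combine 146, io(172) → 318
combine 244, 318 → 562
Total encoded bits = sum of merged weights = 22 + 72 + 121 + 146 + 244 + 318 + 562 = 1485.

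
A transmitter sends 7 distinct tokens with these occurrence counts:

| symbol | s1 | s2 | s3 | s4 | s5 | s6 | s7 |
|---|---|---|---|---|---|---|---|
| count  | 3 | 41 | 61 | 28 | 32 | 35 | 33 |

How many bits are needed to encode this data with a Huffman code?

628

Build the Huffman tree bottom-up:
combine s1(3), s4(28) → 31
combine 31, s5(32) → 63
combine s7(33), s6(35) → 68
combine s2(41), s3(61) → 102
combine 63, 68 → 131
combine 102, 131 → 233
Each symbol's bit-cost is frequency × depth; summing gives 628 bits (equivalently 31 + 63 + 68 + 102 + 131 + 233).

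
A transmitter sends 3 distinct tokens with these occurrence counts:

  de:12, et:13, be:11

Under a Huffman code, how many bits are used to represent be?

2

Huffman merges, smallest pair first:
be(11) + de(12) → 23
et(13) + 23 → 36
The subtree containing be is merged 2 times, so code length = 2.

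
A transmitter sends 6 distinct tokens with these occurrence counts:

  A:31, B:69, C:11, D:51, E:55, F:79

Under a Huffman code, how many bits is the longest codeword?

Merge the two lowest-weight nodes at each step:
C(11) + A(31) → 42
42 + D(51) → 93
E(55) + B(69) → 124
F(79) + 93 → 172
124 + 172 → 296
The first pair merged (C, A) ends up deepest, at depth 4.

4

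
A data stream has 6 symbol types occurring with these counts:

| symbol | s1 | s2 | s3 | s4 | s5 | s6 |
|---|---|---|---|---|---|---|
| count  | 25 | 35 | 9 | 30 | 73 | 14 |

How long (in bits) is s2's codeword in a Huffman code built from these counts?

3

Repeatedly merge the two smallest:
merge s3(9) and s6(14): 23
merge 23 and s1(25): 48
merge s4(30) and s2(35): 65
merge 48 and 65: 113
merge s5(73) and 113: 186
s2 sits 3 levels below the root, so its codeword is 3 bits.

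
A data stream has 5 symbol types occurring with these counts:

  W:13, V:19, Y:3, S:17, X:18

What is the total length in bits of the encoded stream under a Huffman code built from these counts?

156

Build the Huffman tree bottom-up:
combine Y(3), W(13) → 16
combine 16, S(17) → 33
combine X(18), V(19) → 37
combine 33, 37 → 70
The encoded length is the sum of every internal node's weight: 16 + 33 + 37 + 70 = 156 bits.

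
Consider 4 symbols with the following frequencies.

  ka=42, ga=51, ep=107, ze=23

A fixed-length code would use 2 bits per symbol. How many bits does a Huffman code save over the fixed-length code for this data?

Fixed-length: 2 bits × 223 symbols = 446 bits.
Huffman merges:
combine ze(23), ka(42) → 65
combine ga(51), 65 → 116
combine ep(107), 116 → 223
Huffman total = 65 + 116 + 223 = 404 bits.
Saving = 446 − 404 = 42 bits.

42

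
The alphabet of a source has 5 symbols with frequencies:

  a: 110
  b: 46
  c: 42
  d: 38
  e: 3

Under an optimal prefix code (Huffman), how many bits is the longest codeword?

4

Merge the two lowest-weight nodes at each step:
combine e(3), d(38) → 41
combine 41, c(42) → 83
combine b(46), 83 → 129
combine a(110), 129 → 239
The first pair merged (e, d) ends up deepest, at depth 4.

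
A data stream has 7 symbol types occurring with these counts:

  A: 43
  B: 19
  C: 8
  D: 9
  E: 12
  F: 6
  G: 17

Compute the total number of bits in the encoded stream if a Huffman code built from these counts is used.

Merge the two smallest weights repeatedly:
combine F(6), C(8) → 14
combine D(9), E(12) → 21
combine 14, G(17) → 31
combine B(19), 21 → 40
combine 31, 40 → 71
combine A(43), 71 → 114
Total encoded bits = sum of merged weights = 14 + 21 + 31 + 40 + 71 + 114 = 291.

291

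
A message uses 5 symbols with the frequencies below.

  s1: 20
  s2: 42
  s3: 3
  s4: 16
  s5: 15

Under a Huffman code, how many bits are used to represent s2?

Huffman merges, smallest pair first:
combine s3(3), s5(15) → 18
combine s4(16), 18 → 34
combine s1(20), 34 → 54
combine s2(42), 54 → 96
s2 is merged only at the final step, so code length = 1.

1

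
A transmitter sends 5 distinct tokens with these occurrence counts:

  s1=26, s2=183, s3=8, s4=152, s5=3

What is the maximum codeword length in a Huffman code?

4

Merge the two lowest-weight nodes at each step:
combine s5(3), s3(8) → 11
combine 11, s1(26) → 37
combine 37, s4(152) → 189
combine s2(183), 189 → 372
Maximum depth reached is 4.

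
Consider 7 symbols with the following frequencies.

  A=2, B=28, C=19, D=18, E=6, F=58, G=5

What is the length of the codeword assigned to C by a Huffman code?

3

Build the tree from the bottom:
A(2) + G(5) → 7
E(6) + 7 → 13
13 + D(18) → 31
C(19) + B(28) → 47
31 + 47 → 78
F(58) + 78 → 136
C's leaf is at depth 3, giving a 3-bit codeword.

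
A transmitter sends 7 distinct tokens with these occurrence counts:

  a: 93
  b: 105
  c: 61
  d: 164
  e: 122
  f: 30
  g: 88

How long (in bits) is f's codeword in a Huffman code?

4

Build the tree from the bottom:
f(30) + c(61) → 91
g(88) + 91 → 179
a(93) + b(105) → 198
e(122) + d(164) → 286
179 + 198 → 377
286 + 377 → 663
The subtree containing f is merged 4 times, so code length = 4.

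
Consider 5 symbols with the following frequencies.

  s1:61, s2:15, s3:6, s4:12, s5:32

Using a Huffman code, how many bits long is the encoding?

Greedily combine the two least-frequent nodes:
merge s3(6) and s4(12): 18
merge s2(15) and 18: 33
merge s5(32) and 33: 65
merge s1(61) and 65: 126
The encoded length is the sum of every internal node's weight: 18 + 33 + 65 + 126 = 242 bits.

242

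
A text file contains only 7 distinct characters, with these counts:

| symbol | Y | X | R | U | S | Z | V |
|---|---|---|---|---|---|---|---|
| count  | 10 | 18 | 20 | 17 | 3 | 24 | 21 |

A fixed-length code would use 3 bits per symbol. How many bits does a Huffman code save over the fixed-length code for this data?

Fixed-length: 3 bits × 113 symbols = 339 bits.
Huffman merges:
merge S(3) and Y(10): 13
merge 13 and U(17): 30
merge X(18) and R(20): 38
merge V(21) and Z(24): 45
merge 30 and 38: 68
merge 45 and 68: 113
Huffman total = 13 + 30 + 38 + 45 + 68 + 113 = 307 bits.
Saving = 339 − 307 = 32 bits.

32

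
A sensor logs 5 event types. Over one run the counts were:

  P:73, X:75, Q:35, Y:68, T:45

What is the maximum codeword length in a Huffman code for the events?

Merge the two lowest-weight nodes at each step:
Q(35) + T(45) → 80
Y(68) + P(73) → 141
X(75) + 80 → 155
141 + 155 → 296
Maximum depth reached is 3.

3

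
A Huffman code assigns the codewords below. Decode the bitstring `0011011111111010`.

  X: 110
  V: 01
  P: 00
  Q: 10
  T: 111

Read left to right; each codeword is recognised as soon as it completes (prefix code):
  00→P | 110→X | 111→T | 111→T | 110→X | 10→Q
Decoded message: PXTTXQ

PXTTXQ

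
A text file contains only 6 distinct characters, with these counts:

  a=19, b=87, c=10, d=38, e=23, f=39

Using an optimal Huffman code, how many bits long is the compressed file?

Merge the two smallest weights repeatedly:
c(10) + a(19) → 29
e(23) + 29 → 52
d(38) + f(39) → 77
52 + 77 → 129
b(87) + 129 → 216
The encoded length is the sum of every internal node's weight: 29 + 52 + 77 + 129 + 216 = 503 bits.

503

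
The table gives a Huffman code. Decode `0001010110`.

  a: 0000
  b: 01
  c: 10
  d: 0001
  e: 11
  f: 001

dbbc

Read left to right; each codeword is recognised as soon as it completes (prefix code):
  0001→d | 01→b | 01→b | 10→c
Decoded message: dbbc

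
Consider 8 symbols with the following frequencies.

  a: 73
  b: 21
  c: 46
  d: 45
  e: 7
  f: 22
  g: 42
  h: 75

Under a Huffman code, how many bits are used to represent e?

Build the tree from the bottom:
merge e(7) and b(21): 28
merge f(22) and 28: 50
merge g(42) and d(45): 87
merge c(46) and 50: 96
merge a(73) and h(75): 148
merge 87 and 96: 183
merge 148 and 183: 331
The subtree containing e is merged 5 times, so code length = 5.

5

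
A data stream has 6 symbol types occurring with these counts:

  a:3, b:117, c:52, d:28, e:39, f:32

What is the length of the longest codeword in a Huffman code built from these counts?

Merge the two lowest-weight nodes at each step:
merge a(3) and d(28): 31
merge 31 and f(32): 63
merge e(39) and c(52): 91
merge 63 and 91: 154
merge b(117) and 154: 271
The rarest symbols sit at the bottom; the longest codeword is 4 bits.

4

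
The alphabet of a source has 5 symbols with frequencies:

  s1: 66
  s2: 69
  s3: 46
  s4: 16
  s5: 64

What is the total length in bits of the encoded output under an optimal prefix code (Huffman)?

584

Merge the two smallest weights repeatedly:
combine s4(16), s3(46) → 62
combine 62, s5(64) → 126
combine s1(66), s2(69) → 135
combine 126, 135 → 261
The encoded length is the sum of every internal node's weight: 62 + 126 + 135 + 261 = 584 bits.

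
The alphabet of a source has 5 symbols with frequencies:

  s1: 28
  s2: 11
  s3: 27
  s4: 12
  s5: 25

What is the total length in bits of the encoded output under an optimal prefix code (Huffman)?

229

Merge the two smallest weights repeatedly:
s2(11) + s4(12) → 23
23 + s5(25) → 48
s3(27) + s1(28) → 55
48 + 55 → 103
Each symbol's bit-cost is frequency × depth; summing gives 229 bits (equivalently 23 + 48 + 55 + 103).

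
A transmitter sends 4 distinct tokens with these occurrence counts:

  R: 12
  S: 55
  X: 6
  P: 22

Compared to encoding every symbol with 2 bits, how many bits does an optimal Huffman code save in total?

Fixed-length: 2 bits × 95 symbols = 190 bits.
Huffman merges:
X(6) + R(12) → 18
18 + P(22) → 40
40 + S(55) → 95
Huffman total = 18 + 40 + 95 = 153 bits.
Saving = 190 − 153 = 37 bits.

37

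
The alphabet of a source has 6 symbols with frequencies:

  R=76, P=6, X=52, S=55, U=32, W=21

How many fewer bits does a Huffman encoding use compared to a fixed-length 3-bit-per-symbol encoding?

Fixed-length: 3 bits × 242 symbols = 726 bits.
Huffman merges:
P(6) + W(21) → 27
27 + U(32) → 59
X(52) + S(55) → 107
59 + R(76) → 135
107 + 135 → 242
Huffman total = 27 + 59 + 107 + 135 + 242 = 570 bits.
Saving = 726 − 570 = 156 bits.

156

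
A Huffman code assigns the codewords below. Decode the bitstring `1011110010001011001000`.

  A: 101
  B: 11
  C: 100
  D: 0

Read left to right; each codeword is recognised as soon as it completes (prefix code):
  101→A | 11→B | 100→C | 100→C | 0→D | 101→A | 100→C | 100→C | 0→D
Decoded message: ABCCDACCD

ABCCDACCD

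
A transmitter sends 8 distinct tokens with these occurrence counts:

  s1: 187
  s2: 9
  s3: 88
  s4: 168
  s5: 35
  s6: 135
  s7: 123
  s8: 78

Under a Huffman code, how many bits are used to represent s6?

Huffman merges, smallest pair first:
s2(9) + s5(35) → 44
44 + s8(78) → 122
s3(88) + 122 → 210
s7(123) + s6(135) → 258
s4(168) + s1(187) → 355
210 + 258 → 468
355 + 468 → 823
s6 sits 3 levels below the root, so its codeword is 3 bits.

3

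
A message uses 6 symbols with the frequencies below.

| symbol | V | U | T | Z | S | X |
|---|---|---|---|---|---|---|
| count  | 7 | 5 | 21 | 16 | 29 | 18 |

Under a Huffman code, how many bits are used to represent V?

4

Repeatedly merge the two smallest:
U(5) + V(7) → 12
12 + Z(16) → 28
X(18) + T(21) → 39
28 + S(29) → 57
39 + 57 → 96
The subtree containing V is merged 4 times, so code length = 4.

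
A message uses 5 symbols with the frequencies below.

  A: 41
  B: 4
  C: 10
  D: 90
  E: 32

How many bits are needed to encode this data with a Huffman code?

324

Merge the two smallest weights repeatedly:
B(4) + C(10) → 14
14 + E(32) → 46
A(41) + 46 → 87
87 + D(90) → 177
Each symbol's bit-cost is frequency × depth; summing gives 324 bits (equivalently 14 + 46 + 87 + 177).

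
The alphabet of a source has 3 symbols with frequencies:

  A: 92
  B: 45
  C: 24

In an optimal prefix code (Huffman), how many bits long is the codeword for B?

Repeatedly merge the two smallest:
combine C(24), B(45) → 69
combine 69, A(92) → 161
B's leaf is at depth 2, giving a 2-bit codeword.

2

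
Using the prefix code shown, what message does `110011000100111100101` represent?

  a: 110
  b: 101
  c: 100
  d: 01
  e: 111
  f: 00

Read left to right; each codeword is recognised as soon as it completes (prefix code):
  110→a | 01→d | 100→c | 01→d | 00→f | 111→e | 100→c | 101→b
Decoded message: adcdfecb

adcdfecb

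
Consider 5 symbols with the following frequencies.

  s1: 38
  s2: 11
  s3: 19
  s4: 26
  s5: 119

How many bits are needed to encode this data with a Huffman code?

Merge the two smallest weights repeatedly:
s2(11) + s3(19) → 30
s4(26) + 30 → 56
s1(38) + 56 → 94
94 + s5(119) → 213
Total encoded bits = sum of merged weights = 30 + 56 + 94 + 213 = 393.

393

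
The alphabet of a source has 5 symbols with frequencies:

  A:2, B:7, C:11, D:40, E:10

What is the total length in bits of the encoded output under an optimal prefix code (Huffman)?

128

Build the Huffman tree bottom-up:
combine A(2), B(7) → 9
combine 9, E(10) → 19
combine C(11), 19 → 30
combine 30, D(40) → 70
Total encoded bits = sum of merged weights = 9 + 19 + 30 + 70 = 128.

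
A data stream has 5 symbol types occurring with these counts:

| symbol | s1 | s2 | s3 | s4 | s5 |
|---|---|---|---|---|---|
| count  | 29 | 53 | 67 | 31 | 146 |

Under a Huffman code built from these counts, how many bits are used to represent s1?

Build the tree from the bottom:
combine s1(29), s4(31) → 60
combine s2(53), 60 → 113
combine s3(67), 113 → 180
combine s5(146), 180 → 326
s1's leaf is at depth 4, giving a 4-bit codeword.

4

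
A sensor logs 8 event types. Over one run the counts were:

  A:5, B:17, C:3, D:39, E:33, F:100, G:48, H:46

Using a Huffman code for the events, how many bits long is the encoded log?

758

Build the Huffman tree bottom-up:
merge C(3) and A(5): 8
merge 8 and B(17): 25
merge 25 and E(33): 58
merge D(39) and H(46): 85
merge G(48) and 58: 106
merge 85 and F(100): 185
merge 106 and 185: 291
Total encoded bits = sum of merged weights = 8 + 25 + 58 + 85 + 106 + 185 + 291 = 758.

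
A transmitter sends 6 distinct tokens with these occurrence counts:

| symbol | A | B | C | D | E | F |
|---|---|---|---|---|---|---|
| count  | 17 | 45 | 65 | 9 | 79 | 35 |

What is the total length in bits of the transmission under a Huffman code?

Merge the two smallest weights repeatedly:
D(9) + A(17) → 26
26 + F(35) → 61
B(45) + 61 → 106
C(65) + E(79) → 144
106 + 144 → 250
Total encoded bits = sum of merged weights = 26 + 61 + 106 + 144 + 250 = 587.

587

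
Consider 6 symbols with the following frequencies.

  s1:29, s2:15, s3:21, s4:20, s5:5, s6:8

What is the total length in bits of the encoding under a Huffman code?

237

Build the Huffman tree bottom-up:
s5(5) + s6(8) → 13
13 + s2(15) → 28
s4(20) + s3(21) → 41
28 + s1(29) → 57
41 + 57 → 98
Each symbol's bit-cost is frequency × depth; summing gives 237 bits (equivalently 13 + 28 + 41 + 57 + 98).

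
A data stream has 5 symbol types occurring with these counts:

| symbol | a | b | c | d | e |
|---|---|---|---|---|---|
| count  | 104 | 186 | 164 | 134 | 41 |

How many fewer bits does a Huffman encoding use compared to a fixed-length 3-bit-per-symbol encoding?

484

Fixed-length: 3 bits × 629 symbols = 1887 bits.
Huffman merges:
combine e(41), a(104) → 145
combine d(134), 145 → 279
combine c(164), b(186) → 350
combine 279, 350 → 629
Huffman total = 145 + 279 + 350 + 629 = 1403 bits.
Saving = 1887 − 1403 = 484 bits.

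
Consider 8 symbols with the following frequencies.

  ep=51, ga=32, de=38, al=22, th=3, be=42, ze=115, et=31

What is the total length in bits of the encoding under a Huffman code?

912

Greedily combine the two least-frequent nodes:
combine th(3), al(22) → 25
combine 25, et(31) → 56
combine ga(32), de(38) → 70
combine be(42), ep(51) → 93
combine 56, 70 → 126
combine 93, ze(115) → 208
combine 126, 208 → 334
Total encoded bits = sum of merged weights = 25 + 56 + 70 + 93 + 126 + 208 + 334 = 912.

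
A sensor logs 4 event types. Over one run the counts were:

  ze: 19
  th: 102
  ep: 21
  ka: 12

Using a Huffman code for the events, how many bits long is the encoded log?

Build the Huffman tree bottom-up:
merge ka(12) and ze(19): 31
merge ep(21) and 31: 52
merge 52 and th(102): 154
Each symbol's bit-cost is frequency × depth; summing gives 237 bits (equivalently 31 + 52 + 154).

237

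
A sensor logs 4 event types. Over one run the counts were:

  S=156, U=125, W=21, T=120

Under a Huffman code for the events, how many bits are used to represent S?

Build the tree from the bottom:
combine W(21), T(120) → 141
combine U(125), 141 → 266
combine S(156), 266 → 422
S sits one level below the root: a 1-bit codeword.

1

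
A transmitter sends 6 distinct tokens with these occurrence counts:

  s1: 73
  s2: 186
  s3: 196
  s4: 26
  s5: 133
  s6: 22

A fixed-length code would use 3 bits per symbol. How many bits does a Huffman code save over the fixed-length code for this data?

467

Fixed-length: 3 bits × 636 symbols = 1908 bits.
Huffman merges:
s6(22) + s4(26) → 48
48 + s1(73) → 121
121 + s5(133) → 254
s2(186) + s3(196) → 382
254 + 382 → 636
Huffman total = 48 + 121 + 254 + 382 + 636 = 1441 bits.
Saving = 1908 − 1441 = 467 bits.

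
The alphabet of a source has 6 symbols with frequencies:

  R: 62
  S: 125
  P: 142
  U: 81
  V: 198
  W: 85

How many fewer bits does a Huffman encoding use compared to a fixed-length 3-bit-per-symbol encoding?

340

Fixed-length: 3 bits × 693 symbols = 2079 bits.
Huffman merges:
R(62) + U(81) → 143
W(85) + S(125) → 210
P(142) + 143 → 285
V(198) + 210 → 408
285 + 408 → 693
Huffman total = 143 + 210 + 285 + 408 + 693 = 1739 bits.
Saving = 2079 − 1739 = 340 bits.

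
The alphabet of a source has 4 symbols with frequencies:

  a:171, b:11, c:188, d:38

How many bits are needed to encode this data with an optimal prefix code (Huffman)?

Build the Huffman tree bottom-up:
b(11) + d(38) → 49
49 + a(171) → 220
c(188) + 220 → 408
Each symbol's bit-cost is frequency × depth; summing gives 677 bits (equivalently 49 + 220 + 408).

677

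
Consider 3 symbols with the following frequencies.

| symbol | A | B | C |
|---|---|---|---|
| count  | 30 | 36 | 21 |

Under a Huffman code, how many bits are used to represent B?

1

Build the tree from the bottom:
C(21) + A(30) → 51
B(36) + 51 → 87
B is merged only at the final step, so code length = 1.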